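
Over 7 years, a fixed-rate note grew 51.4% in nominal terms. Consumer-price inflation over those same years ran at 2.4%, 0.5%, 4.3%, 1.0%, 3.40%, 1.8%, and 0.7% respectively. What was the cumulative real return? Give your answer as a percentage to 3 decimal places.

31.752%

Cumulative inflation factor: 1.024 × 1.005 × 1.043 × 1.010 × 1.0340 × 1.018 × 1.007 ≈ 1.14913.
Nominal growth factor: 1.51400. Real growth factor = 1.51400 / 1.14913 ≈ 1.31752.
Total real return ≈ 31.7517%.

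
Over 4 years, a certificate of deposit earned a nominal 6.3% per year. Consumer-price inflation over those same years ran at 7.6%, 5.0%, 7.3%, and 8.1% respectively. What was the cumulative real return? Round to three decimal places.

-2.567%

Cumulative inflation factor: 1.076 × 1.050 × 1.073 × 1.081 ≈ 1.31047.
Nominal growth factor: 1.27683. Real growth factor = 1.27683 / 1.31047 ≈ 0.97433.
Total real return ≈ -2.5670%.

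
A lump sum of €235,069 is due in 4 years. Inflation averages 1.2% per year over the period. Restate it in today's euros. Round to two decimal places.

Price-level factor over 4 years: (1 + 1.2%)^4 ≈ 1.0488709327.
Purchasing power today: €235,069 divided by that factor.

€224,116.23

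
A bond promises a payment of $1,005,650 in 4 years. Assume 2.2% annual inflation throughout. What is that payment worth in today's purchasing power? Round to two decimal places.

$921,813.95

Price-level factor over 4 years: (1 + 2.2%)^4 ≈ 1.0909468263.
Purchasing power today: $1,005,650 divided by that factor.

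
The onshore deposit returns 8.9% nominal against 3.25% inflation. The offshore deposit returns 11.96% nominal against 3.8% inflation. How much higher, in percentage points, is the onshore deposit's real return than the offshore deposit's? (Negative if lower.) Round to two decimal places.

-2.39

The onshore deposit real return: 1.089/1.0325 − 1 = 5.472%.
The offshore deposit real return: 1.1196/1.038 − 1 = 7.861%.
Difference: 5.472 − 7.861 = -2.389 pp.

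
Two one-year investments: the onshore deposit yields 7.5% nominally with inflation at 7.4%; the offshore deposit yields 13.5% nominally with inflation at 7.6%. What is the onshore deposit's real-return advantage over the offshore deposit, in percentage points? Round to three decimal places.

-5.390

The onshore deposit real return: 1.075/1.074 − 1 = 0.0931%.
The offshore deposit real return: 1.135/1.076 − 1 = 5.4833%.
Difference: 0.0931 − 5.4833 = -5.3902 pp.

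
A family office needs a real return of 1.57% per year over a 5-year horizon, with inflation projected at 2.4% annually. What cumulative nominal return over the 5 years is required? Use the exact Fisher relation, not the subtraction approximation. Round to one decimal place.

Required annual nominal rate: (1+1.57%)(1+2.4%) − 1 = 4.00768%.
Cumulative over 5 years: (1 + 0.0400768)^5 − 1 ≈ 0.21710.

21.7%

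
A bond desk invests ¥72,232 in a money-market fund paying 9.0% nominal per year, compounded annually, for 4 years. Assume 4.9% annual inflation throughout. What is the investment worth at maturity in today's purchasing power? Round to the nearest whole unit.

Nominal value at maturity: ¥72,232 × (1 + 9.0%)^4 ≈ ¥101,961.
Price-level factor over 4 years: (1 + 4.9%)^4 ≈ 1.2108823608.
Dividing the nominal maturity value by the price-level factor gives the value in today's money.

¥84,204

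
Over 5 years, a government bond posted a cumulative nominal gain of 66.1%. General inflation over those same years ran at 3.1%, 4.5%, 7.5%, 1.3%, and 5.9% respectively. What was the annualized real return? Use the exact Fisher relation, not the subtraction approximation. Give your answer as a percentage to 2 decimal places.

Cumulative inflation factor: 1.031 × 1.045 × 1.075 × 1.013 × 1.059 ≈ 1.24248.
Nominal growth factor: 1.66100. Real growth factor = 1.66100 / 1.24248 ≈ 1.33684.
Annualized: 1.33684^(1/5) − 1 ≈ 0.05978.

5.98%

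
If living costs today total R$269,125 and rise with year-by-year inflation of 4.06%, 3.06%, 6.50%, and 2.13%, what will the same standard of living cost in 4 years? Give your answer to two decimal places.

R$313,928.64

Cumulative price-level factor: 1.0406 × 1.0306 × 1.0650 × 1.0213 ≈ 1.1664789321.
The nominal amount required is R$269,125 scaled up by that factor.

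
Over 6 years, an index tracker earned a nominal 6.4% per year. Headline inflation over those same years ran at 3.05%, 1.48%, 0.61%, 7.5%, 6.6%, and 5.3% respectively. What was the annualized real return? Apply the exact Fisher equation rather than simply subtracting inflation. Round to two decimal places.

Cumulative inflation factor: 1.0305 × 1.0148 × 1.0061 × 1.075 × 1.066 × 1.053 ≈ 1.26959.
Nominal growth factor: 1.45094. Real growth factor = 1.45094 / 1.26959 ≈ 1.14284.
Annualized: 1.14284^(1/6) − 1 ≈ 0.02250.

2.25%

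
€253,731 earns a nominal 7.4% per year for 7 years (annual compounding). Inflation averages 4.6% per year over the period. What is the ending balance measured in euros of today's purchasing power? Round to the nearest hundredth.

Nominal value at maturity: €253,731 × (1 + 7.4%)^7 ≈ €418,218.75.
Price-level factor over 7 years: (1 + 4.6%)^7 ≈ 1.3700038629.
The maturity value deflated by that factor is the answer in today's purchasing power.

€305,268.30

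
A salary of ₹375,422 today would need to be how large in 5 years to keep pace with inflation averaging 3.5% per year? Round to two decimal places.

Cumulative price-level factor: (1+3.5%)^5 ≈ 1.1876863056.
The nominal amount required is ₹375,422 scaled up by that factor.

₹445,883.57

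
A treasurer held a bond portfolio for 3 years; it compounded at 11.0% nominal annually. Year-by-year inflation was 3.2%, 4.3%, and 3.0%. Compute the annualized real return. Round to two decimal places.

Cumulative inflation factor: 1.032 × 1.043 × 1.030 ≈ 1.10867.
Nominal growth factor: 1.36763. Real growth factor = 1.36763 / 1.10867 ≈ 1.23358.
Annualized: 1.23358^(1/3) − 1 ≈ 0.07248.

7.25%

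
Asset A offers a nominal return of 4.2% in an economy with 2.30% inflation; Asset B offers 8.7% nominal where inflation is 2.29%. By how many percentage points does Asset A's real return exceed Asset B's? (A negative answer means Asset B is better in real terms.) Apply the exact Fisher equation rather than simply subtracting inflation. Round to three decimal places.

-4.409

Asset A real return: 1.042/1.0230 − 1 = 1.8573%.
Asset B real return: 1.087/1.0229 − 1 = 6.2665%.
Difference: 1.8573 − 6.2665 = -4.4092 pp.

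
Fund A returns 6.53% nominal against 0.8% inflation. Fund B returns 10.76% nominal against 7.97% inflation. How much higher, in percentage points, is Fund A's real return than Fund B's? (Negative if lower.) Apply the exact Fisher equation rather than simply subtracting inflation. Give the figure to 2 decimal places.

Fund A real return: 1.0653/1.008 − 1 = 5.685%.
Fund B real return: 1.1076/1.0797 − 1 = 2.584%.
Difference: 5.685 − 2.584 = 3.101 pp.

3.10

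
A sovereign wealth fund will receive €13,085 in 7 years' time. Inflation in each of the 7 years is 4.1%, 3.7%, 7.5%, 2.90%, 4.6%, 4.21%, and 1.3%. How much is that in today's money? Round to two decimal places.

€9,923.61

Price-level factor over 7 years: 1.041 × 1.037 × 1.075 × 1.0290 × 1.046 × 1.0421 × 1.013 ≈ 1.3185720045.
Purchasing power today: €13,085 divided by that factor.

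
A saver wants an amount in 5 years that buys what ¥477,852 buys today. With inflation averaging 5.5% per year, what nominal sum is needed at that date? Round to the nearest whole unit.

¥624,533

Cumulative price-level factor: (1+5.5%)^5 ≈ 1.3069600064.
Multiplying ¥477,852 by the price-level factor gives the future nominal sum.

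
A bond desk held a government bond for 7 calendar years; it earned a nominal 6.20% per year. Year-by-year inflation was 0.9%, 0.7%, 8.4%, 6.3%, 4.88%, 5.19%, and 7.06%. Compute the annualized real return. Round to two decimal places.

1.39%

Cumulative inflation factor: 1.009 × 1.007 × 1.084 × 1.063 × 1.0488 × 1.0519 × 1.0706 ≈ 1.38286.
Nominal growth factor: 1.52360. Real growth factor = 1.52360 / 1.38286 ≈ 1.10178.
Annualized: 1.10178^(1/7) − 1 ≈ 0.01394.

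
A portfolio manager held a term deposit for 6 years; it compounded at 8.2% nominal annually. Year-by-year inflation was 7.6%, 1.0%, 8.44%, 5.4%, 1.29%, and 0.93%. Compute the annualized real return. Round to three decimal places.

3.977%

Cumulative inflation factor: 1.076 × 1.010 × 1.0844 × 1.054 × 1.0129 × 1.0093 ≈ 1.26984.
Nominal growth factor: 1.60459. Real growth factor = 1.60459 / 1.26984 ≈ 1.26361.
Annualized: 1.26361^(1/6) − 1 ≈ 0.03977.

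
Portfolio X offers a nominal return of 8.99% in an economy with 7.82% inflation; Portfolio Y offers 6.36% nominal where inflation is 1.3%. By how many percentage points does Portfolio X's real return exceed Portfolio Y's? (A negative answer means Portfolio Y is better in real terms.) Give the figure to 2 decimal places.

Portfolio X real return: 1.0899/1.0782 − 1 = 1.085%.
Portfolio Y real return: 1.0636/1.013 − 1 = 4.995%.
Difference: 1.085 − 4.995 = -3.910 pp.

-3.91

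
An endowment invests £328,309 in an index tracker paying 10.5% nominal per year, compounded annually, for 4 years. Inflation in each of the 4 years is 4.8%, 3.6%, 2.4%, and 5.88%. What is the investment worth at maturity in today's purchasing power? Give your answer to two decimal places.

Nominal value at maturity: £328,309 × (1 + 10.5%)^4 ≈ £489,476.56.
Price-level factor over 4 years: 1.048 × 1.036 × 1.024 × 1.0588 ≈ 1.1771584578.
Dividing the nominal maturity value by the price-level factor gives the value in today's money.

£415,811.96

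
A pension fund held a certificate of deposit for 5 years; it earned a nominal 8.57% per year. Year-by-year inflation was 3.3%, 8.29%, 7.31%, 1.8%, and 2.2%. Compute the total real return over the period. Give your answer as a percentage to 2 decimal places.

20.79%

Cumulative inflation factor: 1.033 × 1.0829 × 1.0731 × 1.018 × 1.022 ≈ 1.24890.
Nominal growth factor: 1.50851. Real growth factor = 1.50851 / 1.24890 ≈ 1.20787.
Total real return ≈ 20.7874%.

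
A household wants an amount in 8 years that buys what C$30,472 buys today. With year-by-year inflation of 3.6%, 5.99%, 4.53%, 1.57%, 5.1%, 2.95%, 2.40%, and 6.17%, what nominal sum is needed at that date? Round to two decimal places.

Cumulative price-level factor: 1.036 × 1.0599 × 1.0453 × 1.0157 × 1.051 × 1.0295 × 1.0240 × 1.0617 ≈ 1.3713928832.
Multiplying C$30,472 by the price-level factor gives the future nominal sum.

C$41,789.08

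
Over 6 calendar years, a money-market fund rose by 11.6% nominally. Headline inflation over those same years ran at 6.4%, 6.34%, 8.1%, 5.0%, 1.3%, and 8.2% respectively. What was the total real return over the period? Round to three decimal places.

-20.718%

Cumulative inflation factor: 1.064 × 1.0634 × 1.081 × 1.050 × 1.013 × 1.082 ≈ 1.40763.
Nominal growth factor: 1.11600. Real growth factor = 1.11600 / 1.40763 ≈ 0.79282.
Total real return ≈ -20.7181%.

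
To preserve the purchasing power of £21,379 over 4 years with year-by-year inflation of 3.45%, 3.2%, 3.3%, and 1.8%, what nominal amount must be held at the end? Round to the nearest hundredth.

£24,001.90

Cumulative price-level factor: 1.0345 × 1.032 × 1.033 × 1.018 ≈ 1.1226859608.
The nominal amount required is £21,379 scaled up by that factor.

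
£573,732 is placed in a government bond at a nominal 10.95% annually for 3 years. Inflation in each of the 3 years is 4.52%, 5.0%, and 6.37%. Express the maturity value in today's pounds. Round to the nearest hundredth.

Nominal value at maturity: £573,732 × (1 + 10.95%)^3 ≈ £783,593.80.
Price-level factor over 3 years: 1.0452 × 1.050 × 1.0637 = 1.167368202.
The maturity value deflated by that factor is the answer in today's purchasing power.

£671,248.20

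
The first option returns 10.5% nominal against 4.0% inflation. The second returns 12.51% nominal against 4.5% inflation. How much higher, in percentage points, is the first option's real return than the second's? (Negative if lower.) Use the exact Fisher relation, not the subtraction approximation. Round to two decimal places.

-1.42

The first option real return: 1.105/1.040 − 1 = 6.250%.
The second real return: 1.1251/1.045 − 1 = 7.665%.
Difference: 6.250 − 7.665 = -1.415 pp.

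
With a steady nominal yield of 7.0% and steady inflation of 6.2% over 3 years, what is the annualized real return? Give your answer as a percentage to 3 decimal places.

0.753%

With constant rates the annual real return is the same each year: (1+7.0%)/(1+6.2%) − 1 = 0.00753.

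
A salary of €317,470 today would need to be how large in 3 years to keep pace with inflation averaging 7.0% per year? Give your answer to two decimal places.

Cumulative price-level factor: (1+7.0%)^3 = 1.225043.
Multiplying €317,470 by the price-level factor gives the future nominal sum.

€388,914.40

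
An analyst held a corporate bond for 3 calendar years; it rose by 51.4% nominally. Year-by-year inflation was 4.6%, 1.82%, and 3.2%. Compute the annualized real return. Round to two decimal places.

Cumulative inflation factor: 1.046 × 1.0182 × 1.032 ≈ 1.09912.
Nominal growth factor: 1.51400. Real growth factor = 1.51400 / 1.09912 ≈ 1.37747.
Annualized: 1.37747^(1/3) − 1 ≈ 0.11265.

11.27%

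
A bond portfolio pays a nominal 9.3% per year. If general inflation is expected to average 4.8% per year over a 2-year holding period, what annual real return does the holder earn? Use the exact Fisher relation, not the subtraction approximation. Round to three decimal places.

4.294%

With constant rates the annual real return is the same each year: (1+9.3%)/(1+4.8%) − 1 = 0.04294.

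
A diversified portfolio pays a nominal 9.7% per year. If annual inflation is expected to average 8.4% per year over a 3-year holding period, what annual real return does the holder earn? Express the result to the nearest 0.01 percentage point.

1.20%

With constant rates the annual real return is the same each year: (1+9.7%)/(1+8.4%) − 1 = 0.01199.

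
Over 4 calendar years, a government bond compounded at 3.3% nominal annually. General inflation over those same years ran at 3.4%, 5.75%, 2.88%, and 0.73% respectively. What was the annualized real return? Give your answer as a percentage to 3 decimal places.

Cumulative inflation factor: 1.034 × 1.0575 × 1.0288 × 1.0073 ≈ 1.13316.
Nominal growth factor: 1.13868. Real growth factor = 1.13868 / 1.13316 ≈ 1.00487.
Annualized: 1.00487^(1/4) − 1 ≈ 0.00122.

0.122%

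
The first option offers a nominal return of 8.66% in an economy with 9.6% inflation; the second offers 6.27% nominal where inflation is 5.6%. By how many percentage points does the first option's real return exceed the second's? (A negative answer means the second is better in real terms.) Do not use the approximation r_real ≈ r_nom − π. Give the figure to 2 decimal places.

-1.49

The first option real return: 1.0866/1.096 − 1 = -0.858%.
The second real return: 1.0627/1.056 − 1 = 0.634%.
Difference: -0.858 − 0.634 = -1.492 pp.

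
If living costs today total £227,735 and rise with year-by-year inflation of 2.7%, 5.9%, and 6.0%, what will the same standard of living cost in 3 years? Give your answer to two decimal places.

Cumulative price-level factor: 1.027 × 1.059 × 1.060 = 1.15284858.
The nominal amount required is £227,735 scaled up by that factor.

£262,543.97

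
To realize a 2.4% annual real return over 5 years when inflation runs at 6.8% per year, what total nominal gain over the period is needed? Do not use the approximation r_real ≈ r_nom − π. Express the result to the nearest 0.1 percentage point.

56.4%

Required annual nominal rate: (1+2.4%)(1+6.8%) − 1 = 9.3632%.
Cumulative over 5 years: (1 + 0.093632)^5 − 1 ≈ 0.56443.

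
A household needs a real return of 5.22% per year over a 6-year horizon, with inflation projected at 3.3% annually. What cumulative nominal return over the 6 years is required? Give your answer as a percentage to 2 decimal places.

64.89%

Required annual nominal rate: (1+5.22%)(1+3.3%) − 1 = 8.69226%.
Cumulative over 6 years: (1 + 0.0869226)^6 − 1 ≈ 0.64889.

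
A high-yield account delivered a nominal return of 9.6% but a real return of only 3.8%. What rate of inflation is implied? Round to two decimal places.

From (1+r_nom) = (1+r_real)(1+π), we get 1+π = (1 + 9.6%)/(1 + 3.8%) = 1.096/1.038 ≈ 1.05588.
So π ≈ 5.5877%.

5.59%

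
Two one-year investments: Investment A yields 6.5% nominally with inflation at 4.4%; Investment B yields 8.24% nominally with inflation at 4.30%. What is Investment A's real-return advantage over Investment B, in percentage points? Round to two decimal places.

Investment A real return: 1.065/1.044 − 1 = 2.011%.
Investment B real return: 1.0824/1.0430 − 1 = 3.778%.
Difference: 2.011 − 3.778 = -1.767 pp.

-1.77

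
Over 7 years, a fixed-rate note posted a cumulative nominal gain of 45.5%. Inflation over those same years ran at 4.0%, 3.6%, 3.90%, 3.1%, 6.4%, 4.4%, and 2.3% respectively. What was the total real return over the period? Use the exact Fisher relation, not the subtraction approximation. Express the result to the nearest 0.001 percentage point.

10.937%

Cumulative inflation factor: 1.040 × 1.036 × 1.0390 × 1.031 × 1.064 × 1.044 × 1.023 ≈ 1.31155.
Nominal growth factor: 1.45500. Real growth factor = 1.45500 / 1.31155 ≈ 1.10937.
Total real return ≈ 10.9374%.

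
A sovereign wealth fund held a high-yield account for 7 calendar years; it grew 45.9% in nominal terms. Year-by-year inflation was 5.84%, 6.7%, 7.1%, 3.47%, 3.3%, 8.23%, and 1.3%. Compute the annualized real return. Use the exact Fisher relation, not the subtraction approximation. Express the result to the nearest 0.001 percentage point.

Cumulative inflation factor: 1.0584 × 1.067 × 1.071 × 1.0347 × 1.033 × 1.0823 × 1.013 ≈ 1.41735.
Nominal growth factor: 1.45900. Real growth factor = 1.45900 / 1.41735 ≈ 1.02939.
Annualized: 1.02939^(1/7) − 1 ≈ 0.00415.

0.415%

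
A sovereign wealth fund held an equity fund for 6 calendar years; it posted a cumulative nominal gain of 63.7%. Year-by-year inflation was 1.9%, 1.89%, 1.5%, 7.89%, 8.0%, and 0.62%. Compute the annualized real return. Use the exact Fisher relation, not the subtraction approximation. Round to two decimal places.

Cumulative inflation factor: 1.019 × 1.0189 × 1.015 × 1.0789 × 1.080 × 1.0062 ≈ 1.23555.
Nominal growth factor: 1.63700. Real growth factor = 1.63700 / 1.23555 ≈ 1.32491.
Annualized: 1.32491^(1/6) − 1 ≈ 0.04801.

4.80%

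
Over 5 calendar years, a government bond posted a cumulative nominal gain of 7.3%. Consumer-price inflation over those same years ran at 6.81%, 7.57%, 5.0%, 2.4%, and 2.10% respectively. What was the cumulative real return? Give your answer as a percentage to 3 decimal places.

-14.929%

Cumulative inflation factor: 1.0681 × 1.0757 × 1.050 × 1.024 × 1.0210 ≈ 1.26130.
Nominal growth factor: 1.07300. Real growth factor = 1.07300 / 1.26130 ≈ 0.85071.
Total real return ≈ -14.9290%.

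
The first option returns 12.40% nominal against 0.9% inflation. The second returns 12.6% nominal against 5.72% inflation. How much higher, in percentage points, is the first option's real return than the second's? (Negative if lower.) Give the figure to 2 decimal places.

The first option real return: 1.1240/1.009 − 1 = 11.397%.
The second real return: 1.126/1.0572 − 1 = 6.508%.
Difference: 11.397 − 6.508 = 4.889 pp.

4.89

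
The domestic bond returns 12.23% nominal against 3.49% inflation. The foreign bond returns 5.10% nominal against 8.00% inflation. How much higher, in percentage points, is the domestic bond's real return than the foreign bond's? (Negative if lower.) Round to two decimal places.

11.13

The domestic bond real return: 1.1223/1.0349 − 1 = 8.445%.
The foreign bond real return: 1.0510/1.0800 − 1 = -2.685%.
Difference: 8.445 − (-2.685) = 11.130 pp.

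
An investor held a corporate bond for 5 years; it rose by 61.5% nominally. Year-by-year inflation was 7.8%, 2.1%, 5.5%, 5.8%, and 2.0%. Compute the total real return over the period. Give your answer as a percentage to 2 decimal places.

Cumulative inflation factor: 1.078 × 1.021 × 1.055 × 1.058 × 1.020 ≈ 1.25309.
Nominal growth factor: 1.61500. Real growth factor = 1.61500 / 1.25309 ≈ 1.28881.
Total real return ≈ 28.8812%.

28.88%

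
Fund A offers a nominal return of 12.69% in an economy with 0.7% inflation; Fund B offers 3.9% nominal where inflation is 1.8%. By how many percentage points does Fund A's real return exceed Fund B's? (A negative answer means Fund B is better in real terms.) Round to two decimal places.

9.84

Fund A real return: 1.1269/1.007 − 1 = 11.907%.
Fund B real return: 1.039/1.018 − 1 = 2.063%.
Difference: 11.907 − 2.063 = 9.844 pp.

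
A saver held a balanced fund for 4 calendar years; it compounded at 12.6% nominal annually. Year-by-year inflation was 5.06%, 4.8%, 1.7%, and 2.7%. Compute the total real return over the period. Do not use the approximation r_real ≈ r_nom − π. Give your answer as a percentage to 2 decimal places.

Cumulative inflation factor: 1.0506 × 1.048 × 1.017 × 1.027 ≈ 1.14998.
Nominal growth factor: 1.60751. Real growth factor = 1.60751 / 1.14998 ≈ 1.39786.
Total real return ≈ 39.7859%.

39.79%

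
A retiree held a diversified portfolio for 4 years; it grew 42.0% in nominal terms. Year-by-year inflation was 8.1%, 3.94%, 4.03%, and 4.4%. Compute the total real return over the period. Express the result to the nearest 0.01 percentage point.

16.36%

Cumulative inflation factor: 1.081 × 1.0394 × 1.0403 × 1.044 ≈ 1.22030.
Nominal growth factor: 1.42000. Real growth factor = 1.42000 / 1.22030 ≈ 1.16365.
Total real return ≈ 16.3646%.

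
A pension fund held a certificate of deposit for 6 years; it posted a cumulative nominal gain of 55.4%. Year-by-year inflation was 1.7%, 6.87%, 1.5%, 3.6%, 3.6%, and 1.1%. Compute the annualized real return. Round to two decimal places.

Cumulative inflation factor: 1.017 × 1.0687 × 1.015 × 1.036 × 1.036 × 1.011 ≈ 1.19705.
Nominal growth factor: 1.55400. Real growth factor = 1.55400 / 1.19705 ≈ 1.29819.
Annualized: 1.29819^(1/6) − 1 ≈ 0.04445.

4.45%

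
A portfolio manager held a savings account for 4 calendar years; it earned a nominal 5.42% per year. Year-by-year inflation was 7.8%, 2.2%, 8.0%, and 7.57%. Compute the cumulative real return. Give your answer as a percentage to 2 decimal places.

-3.50%

Cumulative inflation factor: 1.078 × 1.022 × 1.080 × 1.0757 ≈ 1.27993.
Nominal growth factor: 1.23507. Real growth factor = 1.23507 / 1.27993 ≈ 0.96496.
Total real return ≈ -3.5044%.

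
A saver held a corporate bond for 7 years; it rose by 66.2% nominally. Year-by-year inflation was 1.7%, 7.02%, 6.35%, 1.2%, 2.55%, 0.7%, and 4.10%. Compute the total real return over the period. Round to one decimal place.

32.0%

Cumulative inflation factor: 1.017 × 1.0702 × 1.0635 × 1.012 × 1.0255 × 1.007 × 1.0410 ≈ 1.25927.
Nominal growth factor: 1.66200. Real growth factor = 1.66200 / 1.25927 ≈ 1.31981.
Total real return ≈ 31.9809%.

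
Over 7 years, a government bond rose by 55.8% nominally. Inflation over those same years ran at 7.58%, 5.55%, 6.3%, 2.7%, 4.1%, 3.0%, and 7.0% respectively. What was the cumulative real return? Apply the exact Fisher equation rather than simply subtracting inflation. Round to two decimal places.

9.55%

Cumulative inflation factor: 1.0758 × 1.0555 × 1.063 × 1.027 × 1.041 × 1.030 × 1.070 ≈ 1.42221.
Nominal growth factor: 1.55800. Real growth factor = 1.55800 / 1.42221 ≈ 1.09547.
Total real return ≈ 9.5474%.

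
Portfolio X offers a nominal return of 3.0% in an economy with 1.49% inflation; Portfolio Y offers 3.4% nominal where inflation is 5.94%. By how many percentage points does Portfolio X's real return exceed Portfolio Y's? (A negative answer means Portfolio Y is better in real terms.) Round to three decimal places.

3.885

Portfolio X real return: 1.030/1.0149 − 1 = 1.4878%.
Portfolio Y real return: 1.034/1.0594 − 1 = -2.3976%.
Difference: 1.4878 − (-2.3976) = 3.8854 pp.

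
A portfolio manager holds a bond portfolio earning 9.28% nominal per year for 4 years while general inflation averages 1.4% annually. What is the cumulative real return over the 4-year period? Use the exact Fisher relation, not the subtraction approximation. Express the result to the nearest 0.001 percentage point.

The annual real rate is (1+9.28%)/(1+1.4%) − 1 = 7.7712%.
Compounded over 4 years: (1 + 0.077712)^4 − 1 ≈ 0.34900.

34.900%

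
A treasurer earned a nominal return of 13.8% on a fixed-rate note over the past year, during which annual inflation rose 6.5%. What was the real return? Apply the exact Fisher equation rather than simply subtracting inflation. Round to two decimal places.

6.85%

Real return via the Fisher equation: (1 + 13.8%)/(1 + 6.5%) − 1 = 1.138/1.065 − 1 ≈ 0.06854.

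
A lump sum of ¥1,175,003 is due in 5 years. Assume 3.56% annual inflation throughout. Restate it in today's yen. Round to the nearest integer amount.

¥986,458

Price-level factor over 5 years: (1 + 3.56%)^5 ≈ 1.1911328683.
Purchasing power today: ¥1,175,003 divided by that factor.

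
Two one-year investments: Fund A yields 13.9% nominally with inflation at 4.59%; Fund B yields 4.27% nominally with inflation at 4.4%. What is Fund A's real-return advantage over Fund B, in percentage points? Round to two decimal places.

Fund A real return: 1.139/1.0459 − 1 = 8.901%.
Fund B real return: 1.0427/1.044 − 1 = -0.125%.
Difference: 8.901 − (-0.125) = 9.026 pp.

9.03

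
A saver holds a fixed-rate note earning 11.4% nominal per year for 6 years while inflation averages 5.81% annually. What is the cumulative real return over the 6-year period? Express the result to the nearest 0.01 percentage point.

36.19%

The annual real rate is (1+11.4%)/(1+5.81%) − 1 = 5.2831%.
Compounded over 6 years: (1 + 0.052831)^6 − 1 ≈ 0.36192.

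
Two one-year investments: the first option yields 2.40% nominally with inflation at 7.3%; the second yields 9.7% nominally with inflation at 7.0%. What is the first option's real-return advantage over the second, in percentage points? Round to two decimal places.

-7.09

The first option real return: 1.0240/1.073 − 1 = -4.567%.
The second real return: 1.097/1.070 − 1 = 2.523%.
Difference: -4.567 − 2.523 = -7.090 pp.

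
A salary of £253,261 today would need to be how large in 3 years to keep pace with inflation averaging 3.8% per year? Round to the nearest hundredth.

Cumulative price-level factor: (1+3.8%)^3 = 1.118386872.
Multiplying £253,261 by the price-level factor gives the future nominal sum.

£283,243.78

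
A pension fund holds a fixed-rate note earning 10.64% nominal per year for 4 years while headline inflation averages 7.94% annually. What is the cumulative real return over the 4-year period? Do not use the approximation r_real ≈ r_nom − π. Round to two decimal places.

The annual real rate is (1+10.64%)/(1+7.94%) − 1 = 2.5014%.
Compounded over 4 years: (1 + 0.025014)^4 − 1 ≈ 0.10387.

10.39%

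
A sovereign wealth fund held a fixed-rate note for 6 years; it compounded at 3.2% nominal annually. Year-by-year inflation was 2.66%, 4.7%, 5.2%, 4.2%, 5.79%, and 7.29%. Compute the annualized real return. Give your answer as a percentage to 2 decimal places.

Cumulative inflation factor: 1.0266 × 1.047 × 1.052 × 1.042 × 1.0579 × 1.0729 ≈ 1.33732.
Nominal growth factor: 1.20803. Real growth factor = 1.20803 / 1.33732 ≈ 0.90332.
Annualized: 0.90332^(1/6) − 1 ≈ -0.01680.

-1.68%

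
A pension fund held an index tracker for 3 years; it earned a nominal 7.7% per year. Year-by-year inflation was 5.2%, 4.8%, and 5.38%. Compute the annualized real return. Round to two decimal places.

Cumulative inflation factor: 1.052 × 1.048 × 1.0538 ≈ 1.16181.
Nominal growth factor: 1.24924. Real growth factor = 1.24924 / 1.16181 ≈ 1.07526.
Annualized: 1.07526^(1/3) − 1 ≈ 0.02448.

2.45%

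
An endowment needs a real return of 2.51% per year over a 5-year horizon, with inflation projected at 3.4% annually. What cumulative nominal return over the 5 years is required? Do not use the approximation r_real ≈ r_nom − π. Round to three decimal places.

33.793%

Required annual nominal rate: (1+2.51%)(1+3.4%) − 1 = 5.99534%.
Cumulative over 5 years: (1 + 0.0599534)^5 − 1 ≈ 0.33793.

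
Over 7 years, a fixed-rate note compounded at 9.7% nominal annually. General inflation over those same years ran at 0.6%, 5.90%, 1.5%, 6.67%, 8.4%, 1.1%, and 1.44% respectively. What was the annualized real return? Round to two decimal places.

Cumulative inflation factor: 1.006 × 1.0590 × 1.015 × 1.0667 × 1.084 × 1.011 × 1.0144 ≈ 1.28231.
Nominal growth factor: 1.91182. Real growth factor = 1.91182 / 1.28231 ≈ 1.49092.
Annualized: 1.49092^(1/7) − 1 ≈ 0.05872.

5.87%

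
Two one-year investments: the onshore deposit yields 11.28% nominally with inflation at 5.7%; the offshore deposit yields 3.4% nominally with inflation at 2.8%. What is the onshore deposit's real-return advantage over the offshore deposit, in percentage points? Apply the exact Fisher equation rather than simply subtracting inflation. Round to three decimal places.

4.695

The onshore deposit real return: 1.1128/1.057 − 1 = 5.2791%.
The offshore deposit real return: 1.034/1.028 − 1 = 0.5837%.
Difference: 5.2791 − 0.5837 = 4.6954 pp.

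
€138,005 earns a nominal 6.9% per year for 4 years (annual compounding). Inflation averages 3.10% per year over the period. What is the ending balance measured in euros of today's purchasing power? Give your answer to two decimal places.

Nominal value at maturity: €138,005 × (1 + 6.9%)^4 ≈ €180,221.10.
Price-level factor over 4 years: (1 + 3.10%)^4 ≈ 1.1298860875.
The maturity value deflated by that factor is the answer in today's purchasing power.

€159,503.78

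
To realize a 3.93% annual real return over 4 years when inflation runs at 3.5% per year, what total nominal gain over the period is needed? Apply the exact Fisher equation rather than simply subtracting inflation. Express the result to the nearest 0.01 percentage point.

33.88%

Required annual nominal rate: (1+3.93%)(1+3.5%) − 1 = 7.56755%.
Cumulative over 4 years: (1 + 0.0756755)^4 − 1 ≈ 0.33883.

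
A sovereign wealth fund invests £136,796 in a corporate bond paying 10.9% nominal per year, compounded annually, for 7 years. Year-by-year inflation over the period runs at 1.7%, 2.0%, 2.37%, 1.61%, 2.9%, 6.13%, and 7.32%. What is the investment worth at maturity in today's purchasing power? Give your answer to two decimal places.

Nominal value at maturity: £136,796 × (1 + 10.9%)^7 ≈ £282,224.18.
Price-level factor over 7 years: 1.017 × 1.020 × 1.0237 × 1.0161 × 1.029 × 1.0613 × 1.0732 ≈ 1.2646329184.
Dividing the nominal maturity value by the price-level factor gives the value in today's money.

£223,166.88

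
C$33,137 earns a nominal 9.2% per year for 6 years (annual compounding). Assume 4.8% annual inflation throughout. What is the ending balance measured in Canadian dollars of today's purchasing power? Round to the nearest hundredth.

Nominal value at maturity: C$33,137 × (1 + 9.2%)^6 ≈ C$56,188.70.
Price-level factor over 6 years: (1 + 4.8%)^6 ≈ 1.3248530073.
The maturity value deflated by that factor is the answer in today's purchasing power.

C$42,411.27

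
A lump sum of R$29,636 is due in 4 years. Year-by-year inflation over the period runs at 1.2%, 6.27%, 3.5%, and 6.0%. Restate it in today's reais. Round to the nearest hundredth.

Price-level factor over 4 years: 1.012 × 1.0627 × 1.035 × 1.060 ≈ 1.1798788280.
Purchasing power today: R$29,636 divided by that factor.

R$25,117.83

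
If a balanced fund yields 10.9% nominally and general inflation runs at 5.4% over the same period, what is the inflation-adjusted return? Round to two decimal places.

5.22%

Real return via the Fisher equation: (1 + 10.9%)/(1 + 5.4%) − 1 = 1.109/1.054 − 1 ≈ 0.05218.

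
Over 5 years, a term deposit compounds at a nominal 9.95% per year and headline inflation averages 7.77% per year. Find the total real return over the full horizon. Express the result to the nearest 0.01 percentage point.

The annual real rate is (1+9.95%)/(1+7.77%) − 1 = 2.0228%.
Compounded over 5 years: (1 + 0.020228)^5 − 1 ≈ 0.10532.

10.53%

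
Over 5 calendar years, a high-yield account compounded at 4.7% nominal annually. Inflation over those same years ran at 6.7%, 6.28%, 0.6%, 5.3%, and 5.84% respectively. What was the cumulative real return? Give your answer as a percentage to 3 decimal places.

-1.044%

Cumulative inflation factor: 1.067 × 1.0628 × 1.006 × 1.053 × 1.0584 ≈ 1.27143.
Nominal growth factor: 1.25815. Real growth factor = 1.25815 / 1.27143 ≈ 0.98956.
Total real return ≈ -1.0442%.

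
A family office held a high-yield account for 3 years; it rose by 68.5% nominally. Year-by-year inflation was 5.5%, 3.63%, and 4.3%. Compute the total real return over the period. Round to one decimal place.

47.8%

Cumulative inflation factor: 1.055 × 1.0363 × 1.043 ≈ 1.14031.
Nominal growth factor: 1.68500. Real growth factor = 1.68500 / 1.14031 ≈ 1.47767.
Total real return ≈ 47.7671%.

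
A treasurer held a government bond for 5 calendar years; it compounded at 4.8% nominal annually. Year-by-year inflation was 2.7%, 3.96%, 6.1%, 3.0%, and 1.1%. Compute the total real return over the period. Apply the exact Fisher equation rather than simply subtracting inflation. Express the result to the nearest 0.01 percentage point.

Cumulative inflation factor: 1.027 × 1.0396 × 1.061 × 1.030 × 1.011 ≈ 1.17962.
Nominal growth factor: 1.26417. Real growth factor = 1.26417 / 1.17962 ≈ 1.07168.
Total real return ≈ 7.1682%.

7.17%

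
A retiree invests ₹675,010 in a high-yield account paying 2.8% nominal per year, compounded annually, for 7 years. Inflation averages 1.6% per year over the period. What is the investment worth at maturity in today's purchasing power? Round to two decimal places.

₹732,834.75

Nominal value at maturity: ₹675,010 × (1 + 2.8%)^7 ≈ ₹818,958.72.
Price-level factor over 7 years: (1 + 1.6%)^7 ≈ 1.1175216759.
Dividing the nominal maturity value by the price-level factor gives the value in today's money.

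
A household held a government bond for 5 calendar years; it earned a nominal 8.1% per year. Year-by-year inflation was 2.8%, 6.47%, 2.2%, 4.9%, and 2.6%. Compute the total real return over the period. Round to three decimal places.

22.612%

Cumulative inflation factor: 1.028 × 1.0647 × 1.022 × 1.049 × 1.026 ≈ 1.20391.
Nominal growth factor: 1.47614. Real growth factor = 1.47614 / 1.20391 ≈ 1.22612.
Total real return ≈ 22.6124%.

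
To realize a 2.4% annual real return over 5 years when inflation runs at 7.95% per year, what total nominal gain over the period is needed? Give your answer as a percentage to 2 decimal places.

Required annual nominal rate: (1+2.4%)(1+7.95%) − 1 = 10.5408%.
Cumulative over 5 years: (1 + 0.105408)^5 − 1 ≈ 0.65049.

65.05%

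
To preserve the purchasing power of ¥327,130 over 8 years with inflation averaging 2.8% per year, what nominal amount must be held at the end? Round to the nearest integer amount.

¥408,005

Cumulative price-level factor: (1+2.8%)^8 ≈ 1.2472253153.
Multiplying ¥327,130 by the price-level factor gives the future nominal sum.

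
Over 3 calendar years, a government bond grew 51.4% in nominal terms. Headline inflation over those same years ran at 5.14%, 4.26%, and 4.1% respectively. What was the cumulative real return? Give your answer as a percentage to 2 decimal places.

32.68%

Cumulative inflation factor: 1.0514 × 1.0426 × 1.041 ≈ 1.14113.
Nominal growth factor: 1.51400. Real growth factor = 1.51400 / 1.14113 ≈ 1.32675.
Total real return ≈ 32.6751%.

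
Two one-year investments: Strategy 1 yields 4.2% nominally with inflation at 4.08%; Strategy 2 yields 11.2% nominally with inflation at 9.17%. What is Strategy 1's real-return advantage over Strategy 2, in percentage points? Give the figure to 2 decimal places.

-1.74

Strategy 1 real return: 1.042/1.0408 − 1 = 0.115%.
Strategy 2 real return: 1.112/1.0917 − 1 = 1.859%.
Difference: 0.115 − 1.859 = -1.744 pp.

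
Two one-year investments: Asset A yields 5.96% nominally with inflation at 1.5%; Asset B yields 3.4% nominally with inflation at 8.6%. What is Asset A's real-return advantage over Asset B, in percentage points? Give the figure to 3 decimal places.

Asset A real return: 1.0596/1.015 − 1 = 4.3941%.
Asset B real return: 1.034/1.086 − 1 = -4.7882%.
Difference: 4.3941 − (-4.7882) = 9.1823 pp.

9.182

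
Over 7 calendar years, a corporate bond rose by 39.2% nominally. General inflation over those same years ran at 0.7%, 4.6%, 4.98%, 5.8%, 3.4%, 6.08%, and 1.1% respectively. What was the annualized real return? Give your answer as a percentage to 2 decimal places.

1.01%

Cumulative inflation factor: 1.007 × 1.046 × 1.0498 × 1.058 × 1.034 × 1.0608 × 1.011 ≈ 1.29735.
Nominal growth factor: 1.39200. Real growth factor = 1.39200 / 1.29735 ≈ 1.07295.
Annualized: 1.07295^(1/7) − 1 ≈ 0.01011.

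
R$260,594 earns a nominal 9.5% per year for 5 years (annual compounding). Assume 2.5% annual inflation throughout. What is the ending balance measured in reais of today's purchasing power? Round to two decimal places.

R$362,589.88

Nominal value at maturity: R$260,594 × (1 + 9.5%)^5 ≈ R$410,237.17.
Price-level factor over 5 years: (1 + 2.5%)^5 ≈ 1.1314082129.
The maturity value deflated by that factor is the answer in today's purchasing power.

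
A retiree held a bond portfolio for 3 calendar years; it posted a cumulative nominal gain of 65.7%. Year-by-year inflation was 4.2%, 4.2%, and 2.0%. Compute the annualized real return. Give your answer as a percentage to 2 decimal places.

Cumulative inflation factor: 1.042 × 1.042 × 1.020 ≈ 1.10748.
Nominal growth factor: 1.65700. Real growth factor = 1.65700 / 1.10748 ≈ 1.49619.
Annualized: 1.49619^(1/3) − 1 ≈ 0.14374.

14.37%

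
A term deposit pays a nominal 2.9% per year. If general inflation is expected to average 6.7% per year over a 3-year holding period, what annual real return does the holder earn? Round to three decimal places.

With constant rates the annual real return is the same each year: (1+2.9%)/(1+6.7%) − 1 = -0.03561.

-3.561%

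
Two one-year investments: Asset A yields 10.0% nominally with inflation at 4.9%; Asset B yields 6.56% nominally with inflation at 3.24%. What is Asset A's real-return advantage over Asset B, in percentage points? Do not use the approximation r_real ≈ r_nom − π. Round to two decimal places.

Asset A real return: 1.100/1.049 − 1 = 4.862%.
Asset B real return: 1.0656/1.0324 − 1 = 3.216%.
Difference: 4.862 − 3.216 = 1.646 pp.

1.65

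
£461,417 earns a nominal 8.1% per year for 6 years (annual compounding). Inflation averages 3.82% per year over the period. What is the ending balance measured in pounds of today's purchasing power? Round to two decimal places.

£587,978.72

Nominal value at maturity: £461,417 × (1 + 8.1%)^6 ≈ £736,288.06.
Price-level factor over 6 years: (1 + 3.82%)^6 ≈ 1.2522358912.
The maturity value deflated by that factor is the answer in today's purchasing power.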